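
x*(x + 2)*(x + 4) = x^3 + 6*x^2 + 8*x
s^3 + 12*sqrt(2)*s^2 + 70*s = s*(s + 5*sqrt(2))*(s + 7*sqrt(2))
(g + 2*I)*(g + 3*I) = g^2 + 5*I*g - 6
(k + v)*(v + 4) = k*v + 4*k + v^2 + 4*v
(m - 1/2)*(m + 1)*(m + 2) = m^3 + 5*m^2/2 + m/2 - 1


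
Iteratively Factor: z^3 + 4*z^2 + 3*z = (z)*(z^2 + 4*z + 3) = z*(z + 3)*(z + 1)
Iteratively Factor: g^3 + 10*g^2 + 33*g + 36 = (g + 3)*(g^2 + 7*g + 12) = (g + 3)^2*(g + 4)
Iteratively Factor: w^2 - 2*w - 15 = (w + 3)*(w - 5)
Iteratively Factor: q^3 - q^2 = (q - 1)*(q^2) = q*(q - 1)*(q)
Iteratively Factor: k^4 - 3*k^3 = (k)*(k^3 - 3*k^2) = k^2*(k^2 - 3*k) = k^3*(k - 3)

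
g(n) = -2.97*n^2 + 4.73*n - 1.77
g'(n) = 4.73 - 5.94*n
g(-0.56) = -5.35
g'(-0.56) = 8.06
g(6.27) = -88.87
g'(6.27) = -32.51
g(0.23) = -0.84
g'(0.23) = 3.36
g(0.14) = -1.17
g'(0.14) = 3.90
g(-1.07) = -10.23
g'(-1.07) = 11.09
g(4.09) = -32.11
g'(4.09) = -19.56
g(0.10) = -1.33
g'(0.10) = 4.14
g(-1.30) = -12.94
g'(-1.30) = 12.45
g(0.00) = -1.77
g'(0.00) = 4.73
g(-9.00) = -284.91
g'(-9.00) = 58.19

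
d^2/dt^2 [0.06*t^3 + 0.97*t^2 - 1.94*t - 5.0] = 0.36*t + 1.94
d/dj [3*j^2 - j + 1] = 6*j - 1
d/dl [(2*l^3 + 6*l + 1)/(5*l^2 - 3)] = 2*(5*l^4 - 24*l^2 - 5*l - 9)/(25*l^4 - 30*l^2 + 9)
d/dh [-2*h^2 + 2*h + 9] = 2 - 4*h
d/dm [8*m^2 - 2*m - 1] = 16*m - 2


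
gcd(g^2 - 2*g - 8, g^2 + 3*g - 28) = g - 4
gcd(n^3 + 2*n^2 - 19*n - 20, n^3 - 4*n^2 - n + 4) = n^2 - 3*n - 4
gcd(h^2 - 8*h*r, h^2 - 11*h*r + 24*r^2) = -h + 8*r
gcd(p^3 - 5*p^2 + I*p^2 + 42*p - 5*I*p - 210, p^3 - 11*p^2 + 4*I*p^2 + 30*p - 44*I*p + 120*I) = p - 5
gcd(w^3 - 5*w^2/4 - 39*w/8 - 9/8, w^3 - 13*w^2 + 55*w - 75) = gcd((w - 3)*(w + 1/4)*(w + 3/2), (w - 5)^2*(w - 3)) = w - 3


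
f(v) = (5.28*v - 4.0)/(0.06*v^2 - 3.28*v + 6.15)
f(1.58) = 3.89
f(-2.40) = -1.16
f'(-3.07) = 0.05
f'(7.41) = 0.02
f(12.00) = -2.42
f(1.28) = 1.35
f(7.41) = -2.36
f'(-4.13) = 0.03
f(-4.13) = -1.25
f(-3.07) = -1.20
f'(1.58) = 15.47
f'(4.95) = 0.19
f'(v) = (3.28 - 0.12*v)*(5.28*v - 4.0)/(0.06*v^2 - 3.28*v + 6.15)^2 + 5.28/(0.06*v^2 - 3.28*v + 6.15)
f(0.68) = -0.10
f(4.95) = -2.57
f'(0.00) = 0.51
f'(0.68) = 1.25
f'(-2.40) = 0.08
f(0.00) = -0.65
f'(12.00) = -0.03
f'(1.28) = 4.63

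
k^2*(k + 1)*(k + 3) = k^4 + 4*k^3 + 3*k^2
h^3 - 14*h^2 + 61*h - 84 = (h - 7)*(h - 4)*(h - 3)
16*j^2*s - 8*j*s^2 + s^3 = s*(-4*j + s)^2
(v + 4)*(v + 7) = v^2 + 11*v + 28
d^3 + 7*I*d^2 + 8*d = d*(d - I)*(d + 8*I)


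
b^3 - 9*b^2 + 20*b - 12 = (b - 6)*(b - 2)*(b - 1)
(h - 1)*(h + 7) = h^2 + 6*h - 7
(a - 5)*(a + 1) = a^2 - 4*a - 5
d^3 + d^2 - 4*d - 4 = (d - 2)*(d + 1)*(d + 2)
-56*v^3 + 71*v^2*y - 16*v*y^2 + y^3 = (-8*v + y)*(-7*v + y)*(-v + y)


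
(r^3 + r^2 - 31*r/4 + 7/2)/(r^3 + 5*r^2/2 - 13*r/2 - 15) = (4*r^3 + 4*r^2 - 31*r + 14)/(2*(2*r^3 + 5*r^2 - 13*r - 30))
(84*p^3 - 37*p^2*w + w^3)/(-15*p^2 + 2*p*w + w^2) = (-28*p^2 + 3*p*w + w^2)/(5*p + w)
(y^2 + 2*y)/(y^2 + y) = (y + 2)/(y + 1)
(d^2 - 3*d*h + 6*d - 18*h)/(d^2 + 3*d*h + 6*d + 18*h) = (d - 3*h)/(d + 3*h)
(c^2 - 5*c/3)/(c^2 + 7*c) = (c - 5/3)/(c + 7)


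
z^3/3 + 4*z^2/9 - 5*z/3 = z*(z/3 + 1)*(z - 5/3)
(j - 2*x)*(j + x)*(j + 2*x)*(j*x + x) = j^4*x + j^3*x^2 + j^3*x - 4*j^2*x^3 + j^2*x^2 - 4*j*x^4 - 4*j*x^3 - 4*x^4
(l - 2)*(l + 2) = l^2 - 4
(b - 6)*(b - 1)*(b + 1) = b^3 - 6*b^2 - b + 6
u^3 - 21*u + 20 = (u - 4)*(u - 1)*(u + 5)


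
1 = 1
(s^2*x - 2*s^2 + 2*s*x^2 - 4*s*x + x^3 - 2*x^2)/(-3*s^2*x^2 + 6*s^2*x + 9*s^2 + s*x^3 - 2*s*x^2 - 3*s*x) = (-s^2*x + 2*s^2 - 2*s*x^2 + 4*s*x - x^3 + 2*x^2)/(s*(3*s*x^2 - 6*s*x - 9*s - x^3 + 2*x^2 + 3*x))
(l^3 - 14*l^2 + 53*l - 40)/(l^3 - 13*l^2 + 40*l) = (l - 1)/l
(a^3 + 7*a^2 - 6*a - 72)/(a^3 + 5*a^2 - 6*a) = (a^2 + a - 12)/(a*(a - 1))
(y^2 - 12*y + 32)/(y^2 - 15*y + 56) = (y - 4)/(y - 7)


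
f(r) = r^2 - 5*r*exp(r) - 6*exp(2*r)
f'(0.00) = -17.00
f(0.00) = -6.00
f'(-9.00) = -18.00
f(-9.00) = 81.01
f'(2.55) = -2190.49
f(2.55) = -1140.92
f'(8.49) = -284350700.08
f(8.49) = -142266399.79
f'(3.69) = -20174.75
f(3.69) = -10346.75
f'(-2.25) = -3.97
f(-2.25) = 6.18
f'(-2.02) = -3.57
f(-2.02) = 5.31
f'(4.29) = -65810.65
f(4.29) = -33491.36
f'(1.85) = -572.30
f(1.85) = -298.09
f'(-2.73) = -4.95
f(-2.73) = 8.32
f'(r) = -5*r*exp(r) + 2*r - 12*exp(2*r) - 5*exp(r)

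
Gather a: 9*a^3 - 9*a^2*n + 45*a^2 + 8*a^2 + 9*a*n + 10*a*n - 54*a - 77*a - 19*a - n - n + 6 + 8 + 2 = 9*a^3 + a^2*(53 - 9*n) + a*(19*n - 150) - 2*n + 16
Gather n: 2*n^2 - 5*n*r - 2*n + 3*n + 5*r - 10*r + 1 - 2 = 2*n^2 + n*(1 - 5*r) - 5*r - 1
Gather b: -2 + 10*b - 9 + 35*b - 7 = 45*b - 18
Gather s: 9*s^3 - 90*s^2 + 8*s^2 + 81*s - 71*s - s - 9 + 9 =9*s^3 - 82*s^2 + 9*s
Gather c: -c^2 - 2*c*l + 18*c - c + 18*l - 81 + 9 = -c^2 + c*(17 - 2*l) + 18*l - 72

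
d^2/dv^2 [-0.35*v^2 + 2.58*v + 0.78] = -0.700000000000000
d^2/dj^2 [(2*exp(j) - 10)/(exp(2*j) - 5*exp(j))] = 2*exp(-j)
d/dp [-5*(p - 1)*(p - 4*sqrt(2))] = -10*p + 5 + 20*sqrt(2)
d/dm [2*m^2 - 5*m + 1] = 4*m - 5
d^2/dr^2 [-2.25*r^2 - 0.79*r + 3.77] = -4.50000000000000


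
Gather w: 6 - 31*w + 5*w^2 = 5*w^2 - 31*w + 6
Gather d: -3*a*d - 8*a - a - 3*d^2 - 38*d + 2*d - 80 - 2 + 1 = -9*a - 3*d^2 + d*(-3*a - 36) - 81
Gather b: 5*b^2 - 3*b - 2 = 5*b^2 - 3*b - 2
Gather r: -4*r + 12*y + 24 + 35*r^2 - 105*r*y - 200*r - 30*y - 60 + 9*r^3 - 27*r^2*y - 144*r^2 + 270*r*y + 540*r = 9*r^3 + r^2*(-27*y - 109) + r*(165*y + 336) - 18*y - 36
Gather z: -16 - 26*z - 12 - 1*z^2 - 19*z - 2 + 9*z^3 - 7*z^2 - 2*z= 9*z^3 - 8*z^2 - 47*z - 30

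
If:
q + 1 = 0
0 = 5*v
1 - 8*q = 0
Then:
No Solution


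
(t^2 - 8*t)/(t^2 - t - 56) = t/(t + 7)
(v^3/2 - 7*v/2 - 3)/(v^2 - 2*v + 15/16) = 8*(v^3 - 7*v - 6)/(16*v^2 - 32*v + 15)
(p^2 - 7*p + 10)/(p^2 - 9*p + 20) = (p - 2)/(p - 4)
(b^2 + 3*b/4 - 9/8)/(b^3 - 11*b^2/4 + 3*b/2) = (b + 3/2)/(b*(b - 2))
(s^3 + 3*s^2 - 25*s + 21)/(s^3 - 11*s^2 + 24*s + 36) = (s^3 + 3*s^2 - 25*s + 21)/(s^3 - 11*s^2 + 24*s + 36)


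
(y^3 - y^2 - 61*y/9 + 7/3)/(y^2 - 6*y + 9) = (y^2 + 2*y - 7/9)/(y - 3)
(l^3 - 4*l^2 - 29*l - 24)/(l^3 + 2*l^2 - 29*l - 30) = (l^2 - 5*l - 24)/(l^2 + l - 30)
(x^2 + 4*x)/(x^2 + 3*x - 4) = x/(x - 1)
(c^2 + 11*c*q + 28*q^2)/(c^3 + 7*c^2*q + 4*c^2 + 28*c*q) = (c + 4*q)/(c*(c + 4))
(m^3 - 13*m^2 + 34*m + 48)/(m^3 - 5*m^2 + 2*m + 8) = (m^2 - 14*m + 48)/(m^2 - 6*m + 8)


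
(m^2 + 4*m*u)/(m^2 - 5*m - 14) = m*(m + 4*u)/(m^2 - 5*m - 14)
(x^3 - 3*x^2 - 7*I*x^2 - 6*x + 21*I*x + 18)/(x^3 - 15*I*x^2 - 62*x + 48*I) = (x - 3)/(x - 8*I)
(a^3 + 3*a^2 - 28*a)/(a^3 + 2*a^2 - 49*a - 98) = a*(a - 4)/(a^2 - 5*a - 14)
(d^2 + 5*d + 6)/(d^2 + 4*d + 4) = (d + 3)/(d + 2)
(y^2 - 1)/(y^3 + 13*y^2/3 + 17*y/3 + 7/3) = 3*(y - 1)/(3*y^2 + 10*y + 7)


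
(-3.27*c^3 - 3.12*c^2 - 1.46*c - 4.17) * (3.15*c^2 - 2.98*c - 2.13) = -10.3005*c^5 - 0.0833999999999993*c^4 + 11.6637*c^3 - 2.1391*c^2 + 15.5364*c + 8.8821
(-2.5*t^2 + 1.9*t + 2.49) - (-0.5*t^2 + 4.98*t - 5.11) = -2.0*t^2 - 3.08*t + 7.6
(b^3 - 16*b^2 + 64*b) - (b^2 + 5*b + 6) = b^3 - 17*b^2 + 59*b - 6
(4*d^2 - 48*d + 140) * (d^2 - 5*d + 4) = 4*d^4 - 68*d^3 + 396*d^2 - 892*d + 560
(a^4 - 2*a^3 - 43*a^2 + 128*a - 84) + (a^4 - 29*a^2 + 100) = 2*a^4 - 2*a^3 - 72*a^2 + 128*a + 16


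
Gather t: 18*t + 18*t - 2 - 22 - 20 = 36*t - 44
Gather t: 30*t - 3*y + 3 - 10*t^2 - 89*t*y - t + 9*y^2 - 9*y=-10*t^2 + t*(29 - 89*y) + 9*y^2 - 12*y + 3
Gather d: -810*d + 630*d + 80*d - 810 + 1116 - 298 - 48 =-100*d - 40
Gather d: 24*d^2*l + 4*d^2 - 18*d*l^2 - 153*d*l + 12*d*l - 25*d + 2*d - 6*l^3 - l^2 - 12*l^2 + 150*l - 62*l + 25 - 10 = d^2*(24*l + 4) + d*(-18*l^2 - 141*l - 23) - 6*l^3 - 13*l^2 + 88*l + 15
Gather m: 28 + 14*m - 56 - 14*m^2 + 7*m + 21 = -14*m^2 + 21*m - 7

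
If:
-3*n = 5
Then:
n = -5/3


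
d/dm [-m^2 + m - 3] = 1 - 2*m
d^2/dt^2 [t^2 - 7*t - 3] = 2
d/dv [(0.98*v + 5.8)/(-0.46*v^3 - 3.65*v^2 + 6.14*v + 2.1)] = (0.9016*v^3 + 11.581*v^2 + 42.34*v - 33.554)/(0.2116*v^6 + 3.358*v^5 + 7.6737*v^4 - 46.754*v^3 + 22.3696*v^2 + 25.788*v + 4.41)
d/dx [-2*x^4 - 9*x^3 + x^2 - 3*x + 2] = -8*x^3 - 27*x^2 + 2*x - 3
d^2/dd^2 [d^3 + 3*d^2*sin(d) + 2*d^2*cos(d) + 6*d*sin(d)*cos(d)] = -3*d^2*sin(d) - 2*d^2*cos(d) - 8*d*sin(d) - 12*d*sin(2*d) + 12*d*cos(d) + 6*d + 6*sin(d) + 4*cos(d) + 12*cos(2*d)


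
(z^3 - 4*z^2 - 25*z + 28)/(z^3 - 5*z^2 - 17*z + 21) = (z + 4)/(z + 3)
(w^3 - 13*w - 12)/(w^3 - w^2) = (w^3 - 13*w - 12)/(w^2*(w - 1))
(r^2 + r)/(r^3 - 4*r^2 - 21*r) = (r + 1)/(r^2 - 4*r - 21)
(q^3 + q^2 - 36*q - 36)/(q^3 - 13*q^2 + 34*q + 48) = (q + 6)/(q - 8)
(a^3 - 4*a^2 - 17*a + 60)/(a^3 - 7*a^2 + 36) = (a^2 - a - 20)/(a^2 - 4*a - 12)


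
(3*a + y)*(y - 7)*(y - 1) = 3*a*y^2 - 24*a*y + 21*a + y^3 - 8*y^2 + 7*y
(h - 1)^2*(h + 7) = h^3 + 5*h^2 - 13*h + 7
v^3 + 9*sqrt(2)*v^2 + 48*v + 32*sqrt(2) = (v + sqrt(2))*(v + 4*sqrt(2))^2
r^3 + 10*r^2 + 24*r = r*(r + 4)*(r + 6)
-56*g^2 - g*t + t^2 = (-8*g + t)*(7*g + t)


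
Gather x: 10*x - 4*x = 6*x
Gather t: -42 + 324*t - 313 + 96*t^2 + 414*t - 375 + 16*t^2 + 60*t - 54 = 112*t^2 + 798*t - 784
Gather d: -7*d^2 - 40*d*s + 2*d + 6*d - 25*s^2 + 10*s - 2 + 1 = -7*d^2 + d*(8 - 40*s) - 25*s^2 + 10*s - 1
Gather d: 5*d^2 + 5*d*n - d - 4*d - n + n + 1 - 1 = 5*d^2 + d*(5*n - 5)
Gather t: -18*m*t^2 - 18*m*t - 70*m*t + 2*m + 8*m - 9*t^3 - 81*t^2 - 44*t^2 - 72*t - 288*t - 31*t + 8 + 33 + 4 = 10*m - 9*t^3 + t^2*(-18*m - 125) + t*(-88*m - 391) + 45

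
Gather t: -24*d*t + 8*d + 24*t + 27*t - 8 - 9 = 8*d + t*(51 - 24*d) - 17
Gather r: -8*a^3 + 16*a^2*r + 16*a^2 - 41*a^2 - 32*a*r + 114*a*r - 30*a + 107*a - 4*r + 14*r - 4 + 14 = -8*a^3 - 25*a^2 + 77*a + r*(16*a^2 + 82*a + 10) + 10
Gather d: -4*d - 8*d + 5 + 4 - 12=-12*d - 3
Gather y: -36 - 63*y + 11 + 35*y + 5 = -28*y - 20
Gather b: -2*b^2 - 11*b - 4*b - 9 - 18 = -2*b^2 - 15*b - 27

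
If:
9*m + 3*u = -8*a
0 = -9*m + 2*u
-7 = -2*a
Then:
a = 7/2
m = -56/45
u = -28/5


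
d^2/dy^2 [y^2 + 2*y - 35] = 2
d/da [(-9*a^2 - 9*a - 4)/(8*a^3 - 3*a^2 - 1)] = 3*(24*a^4 + 48*a^3 + 23*a^2 - 2*a + 3)/(64*a^6 - 48*a^5 + 9*a^4 - 16*a^3 + 6*a^2 + 1)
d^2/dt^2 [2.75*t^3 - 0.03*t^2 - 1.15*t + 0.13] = 16.5*t - 0.06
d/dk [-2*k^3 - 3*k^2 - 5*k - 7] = -6*k^2 - 6*k - 5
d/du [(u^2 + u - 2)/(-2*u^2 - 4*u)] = -1/(2*u^2)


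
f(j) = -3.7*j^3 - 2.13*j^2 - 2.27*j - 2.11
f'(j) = -11.1*j^2 - 4.26*j - 2.27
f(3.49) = -193.26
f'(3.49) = -152.34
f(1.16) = -13.38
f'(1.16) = -22.15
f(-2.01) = 23.89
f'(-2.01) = -38.55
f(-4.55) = 312.65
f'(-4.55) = -212.68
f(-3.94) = 200.07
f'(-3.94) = -157.80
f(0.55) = -4.62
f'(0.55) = -7.97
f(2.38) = -69.46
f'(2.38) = -75.28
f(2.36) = -67.96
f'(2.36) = -74.15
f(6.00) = -891.61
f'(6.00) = -427.43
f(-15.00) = 12040.19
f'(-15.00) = -2435.87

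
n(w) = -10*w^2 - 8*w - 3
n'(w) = -20*w - 8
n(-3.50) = -97.50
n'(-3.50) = 62.00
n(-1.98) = -26.36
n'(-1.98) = 31.60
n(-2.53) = -46.77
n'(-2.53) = 42.60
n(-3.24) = -82.06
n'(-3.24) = 56.80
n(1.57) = -40.21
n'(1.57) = -39.40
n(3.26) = -135.36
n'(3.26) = -73.20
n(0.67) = -12.85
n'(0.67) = -21.40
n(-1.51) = -13.72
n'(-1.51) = 22.20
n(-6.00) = -315.00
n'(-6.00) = 112.00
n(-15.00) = -2133.00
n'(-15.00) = 292.00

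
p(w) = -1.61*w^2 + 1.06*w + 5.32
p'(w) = 1.06 - 3.22*w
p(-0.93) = 2.94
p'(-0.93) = 4.05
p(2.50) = -2.09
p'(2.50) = -6.99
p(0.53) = 5.43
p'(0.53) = -0.65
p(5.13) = -31.61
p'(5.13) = -15.46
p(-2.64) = -8.70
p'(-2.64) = 9.56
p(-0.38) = 4.68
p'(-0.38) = 2.28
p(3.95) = -15.61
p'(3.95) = -11.66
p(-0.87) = 3.18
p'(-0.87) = 3.86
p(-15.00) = -372.83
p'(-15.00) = 49.36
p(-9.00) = -134.63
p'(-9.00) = 30.04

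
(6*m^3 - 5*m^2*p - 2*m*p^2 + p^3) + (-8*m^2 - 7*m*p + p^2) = 6*m^3 - 5*m^2*p - 8*m^2 - 2*m*p^2 - 7*m*p + p^3 + p^2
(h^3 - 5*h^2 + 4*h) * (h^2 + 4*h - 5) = h^5 - h^4 - 21*h^3 + 41*h^2 - 20*h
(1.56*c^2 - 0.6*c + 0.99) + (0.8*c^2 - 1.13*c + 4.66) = 2.36*c^2 - 1.73*c + 5.65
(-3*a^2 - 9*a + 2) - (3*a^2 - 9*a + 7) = -6*a^2 - 5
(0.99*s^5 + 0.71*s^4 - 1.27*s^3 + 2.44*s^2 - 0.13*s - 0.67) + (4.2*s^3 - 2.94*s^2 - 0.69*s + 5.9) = 0.99*s^5 + 0.71*s^4 + 2.93*s^3 - 0.5*s^2 - 0.82*s + 5.23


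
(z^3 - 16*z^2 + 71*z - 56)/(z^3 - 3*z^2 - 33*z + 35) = (z - 8)/(z + 5)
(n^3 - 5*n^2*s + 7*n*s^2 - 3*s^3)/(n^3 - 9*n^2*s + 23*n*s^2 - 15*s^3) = (-n + s)/(-n + 5*s)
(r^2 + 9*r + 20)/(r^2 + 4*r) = (r + 5)/r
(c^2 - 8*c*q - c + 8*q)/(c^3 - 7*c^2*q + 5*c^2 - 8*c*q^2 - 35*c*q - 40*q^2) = (c - 1)/(c^2 + c*q + 5*c + 5*q)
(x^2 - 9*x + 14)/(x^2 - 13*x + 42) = (x - 2)/(x - 6)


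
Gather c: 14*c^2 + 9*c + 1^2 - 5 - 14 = 14*c^2 + 9*c - 18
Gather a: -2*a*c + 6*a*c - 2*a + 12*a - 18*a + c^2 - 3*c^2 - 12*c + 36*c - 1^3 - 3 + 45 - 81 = a*(4*c - 8) - 2*c^2 + 24*c - 40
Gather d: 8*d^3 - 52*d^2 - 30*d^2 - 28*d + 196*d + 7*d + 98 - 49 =8*d^3 - 82*d^2 + 175*d + 49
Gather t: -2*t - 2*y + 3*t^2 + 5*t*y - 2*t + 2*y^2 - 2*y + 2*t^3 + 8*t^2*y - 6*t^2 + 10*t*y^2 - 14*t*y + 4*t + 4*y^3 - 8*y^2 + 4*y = 2*t^3 + t^2*(8*y - 3) + t*(10*y^2 - 9*y) + 4*y^3 - 6*y^2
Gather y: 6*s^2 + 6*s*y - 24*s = 6*s^2 + 6*s*y - 24*s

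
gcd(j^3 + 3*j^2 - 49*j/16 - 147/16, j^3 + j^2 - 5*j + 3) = j + 3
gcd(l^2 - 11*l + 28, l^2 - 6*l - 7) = l - 7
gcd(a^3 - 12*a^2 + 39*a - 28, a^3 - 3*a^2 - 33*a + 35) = a^2 - 8*a + 7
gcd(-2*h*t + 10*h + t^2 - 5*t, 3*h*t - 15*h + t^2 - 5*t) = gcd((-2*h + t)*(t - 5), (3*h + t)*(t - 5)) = t - 5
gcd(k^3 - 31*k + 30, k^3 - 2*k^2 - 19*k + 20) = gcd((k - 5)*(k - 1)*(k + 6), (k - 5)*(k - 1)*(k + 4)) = k^2 - 6*k + 5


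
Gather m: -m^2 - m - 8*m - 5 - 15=-m^2 - 9*m - 20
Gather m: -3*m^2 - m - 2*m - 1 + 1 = -3*m^2 - 3*m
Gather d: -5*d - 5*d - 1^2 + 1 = -10*d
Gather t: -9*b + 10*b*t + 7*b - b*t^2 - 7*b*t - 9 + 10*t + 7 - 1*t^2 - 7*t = -2*b + t^2*(-b - 1) + t*(3*b + 3) - 2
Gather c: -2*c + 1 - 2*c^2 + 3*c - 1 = -2*c^2 + c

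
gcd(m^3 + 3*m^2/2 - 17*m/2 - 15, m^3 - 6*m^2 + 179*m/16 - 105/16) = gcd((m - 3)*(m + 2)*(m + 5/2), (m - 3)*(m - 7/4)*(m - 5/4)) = m - 3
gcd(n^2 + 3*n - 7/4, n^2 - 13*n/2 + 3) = n - 1/2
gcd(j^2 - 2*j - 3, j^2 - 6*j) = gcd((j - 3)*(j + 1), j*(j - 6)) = 1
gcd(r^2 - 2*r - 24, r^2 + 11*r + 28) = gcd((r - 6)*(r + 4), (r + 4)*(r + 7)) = r + 4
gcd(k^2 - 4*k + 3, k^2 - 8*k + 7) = k - 1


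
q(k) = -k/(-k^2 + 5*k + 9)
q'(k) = -k*(2*k - 5)/(-k^2 + 5*k + 9)^2 - 1/(-k^2 + 5*k + 9) = (k^2 - k*(2*k - 5) - 5*k - 9)/(-k^2 + 5*k + 9)^2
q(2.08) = -0.14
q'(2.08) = -0.06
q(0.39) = -0.04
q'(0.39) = -0.08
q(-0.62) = 0.11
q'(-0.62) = -0.31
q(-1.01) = 0.34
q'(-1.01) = -1.17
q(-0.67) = 0.13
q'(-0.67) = -0.35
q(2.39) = -0.16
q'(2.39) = -0.06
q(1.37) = -0.10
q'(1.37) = -0.06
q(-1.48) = -2.51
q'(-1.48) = -32.10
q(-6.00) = -0.11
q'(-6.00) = -0.01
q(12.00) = 0.16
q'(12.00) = -0.03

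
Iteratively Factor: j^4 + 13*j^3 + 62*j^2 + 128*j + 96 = (j + 4)*(j^3 + 9*j^2 + 26*j + 24) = (j + 3)*(j + 4)*(j^2 + 6*j + 8) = (j + 3)*(j + 4)^2*(j + 2)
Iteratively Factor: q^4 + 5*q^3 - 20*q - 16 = (q + 2)*(q^3 + 3*q^2 - 6*q - 8) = (q + 2)*(q + 4)*(q^2 - q - 2) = (q + 1)*(q + 2)*(q + 4)*(q - 2)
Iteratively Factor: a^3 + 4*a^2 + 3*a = (a + 3)*(a^2 + a) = (a + 1)*(a + 3)*(a)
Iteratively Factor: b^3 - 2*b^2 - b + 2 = (b + 1)*(b^2 - 3*b + 2) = (b - 2)*(b + 1)*(b - 1)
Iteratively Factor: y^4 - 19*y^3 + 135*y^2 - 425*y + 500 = (y - 5)*(y^3 - 14*y^2 + 65*y - 100) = (y - 5)^2*(y^2 - 9*y + 20) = (y - 5)^3*(y - 4)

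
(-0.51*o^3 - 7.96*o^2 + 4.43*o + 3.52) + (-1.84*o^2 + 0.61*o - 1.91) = -0.51*o^3 - 9.8*o^2 + 5.04*o + 1.61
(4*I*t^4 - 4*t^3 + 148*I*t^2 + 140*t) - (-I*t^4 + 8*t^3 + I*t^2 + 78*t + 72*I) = 5*I*t^4 - 12*t^3 + 147*I*t^2 + 62*t - 72*I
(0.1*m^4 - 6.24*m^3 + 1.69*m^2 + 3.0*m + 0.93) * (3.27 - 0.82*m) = -0.082*m^5 + 5.4438*m^4 - 21.7906*m^3 + 3.0663*m^2 + 9.0474*m + 3.0411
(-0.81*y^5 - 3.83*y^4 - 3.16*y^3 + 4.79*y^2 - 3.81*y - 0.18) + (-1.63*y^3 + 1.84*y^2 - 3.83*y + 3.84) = -0.81*y^5 - 3.83*y^4 - 4.79*y^3 + 6.63*y^2 - 7.64*y + 3.66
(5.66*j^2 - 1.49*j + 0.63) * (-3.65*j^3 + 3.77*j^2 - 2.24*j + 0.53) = -20.659*j^5 + 26.7767*j^4 - 20.5952*j^3 + 8.7125*j^2 - 2.2009*j + 0.3339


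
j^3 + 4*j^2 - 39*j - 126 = (j - 6)*(j + 3)*(j + 7)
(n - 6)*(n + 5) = n^2 - n - 30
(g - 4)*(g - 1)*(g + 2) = g^3 - 3*g^2 - 6*g + 8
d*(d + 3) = d^2 + 3*d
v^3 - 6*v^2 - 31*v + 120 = (v - 8)*(v - 3)*(v + 5)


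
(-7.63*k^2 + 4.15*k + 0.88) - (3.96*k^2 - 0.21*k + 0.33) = -11.59*k^2 + 4.36*k + 0.55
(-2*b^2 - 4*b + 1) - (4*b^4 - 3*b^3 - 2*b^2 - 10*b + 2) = -4*b^4 + 3*b^3 + 6*b - 1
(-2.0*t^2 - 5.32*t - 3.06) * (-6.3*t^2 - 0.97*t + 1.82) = 12.6*t^4 + 35.456*t^3 + 20.7984*t^2 - 6.7142*t - 5.5692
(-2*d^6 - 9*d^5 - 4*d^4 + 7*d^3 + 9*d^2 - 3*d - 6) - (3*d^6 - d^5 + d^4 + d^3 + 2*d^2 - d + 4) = -5*d^6 - 8*d^5 - 5*d^4 + 6*d^3 + 7*d^2 - 2*d - 10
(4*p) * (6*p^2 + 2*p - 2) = 24*p^3 + 8*p^2 - 8*p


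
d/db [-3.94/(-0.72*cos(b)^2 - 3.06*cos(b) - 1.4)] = (5.6736*cos(b) + 12.0564)*sin(b)/(0.72*cos(b)^2 + 3.06*cos(b) + 1.4)^2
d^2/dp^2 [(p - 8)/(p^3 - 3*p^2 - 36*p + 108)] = 6*(3*(p - 8)*(-p^2 + 2*p + 12)^2 + (-p^2 + 2*p - (p - 8)*(p - 1) + 12)*(p^3 - 3*p^2 - 36*p + 108))/(p^3 - 3*p^2 - 36*p + 108)^3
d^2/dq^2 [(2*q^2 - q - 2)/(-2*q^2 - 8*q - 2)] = 3*(3*q^3 + 4*q^2 + 7*q + 8)/(q^6 + 12*q^5 + 51*q^4 + 88*q^3 + 51*q^2 + 12*q + 1)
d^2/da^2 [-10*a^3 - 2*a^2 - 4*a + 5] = -60*a - 4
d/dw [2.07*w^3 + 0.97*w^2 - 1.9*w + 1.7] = 6.21*w^2 + 1.94*w - 1.9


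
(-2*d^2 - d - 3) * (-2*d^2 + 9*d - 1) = 4*d^4 - 16*d^3 - d^2 - 26*d + 3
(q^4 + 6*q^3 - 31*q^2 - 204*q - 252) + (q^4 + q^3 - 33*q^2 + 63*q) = 2*q^4 + 7*q^3 - 64*q^2 - 141*q - 252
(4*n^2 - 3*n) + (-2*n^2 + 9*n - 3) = 2*n^2 + 6*n - 3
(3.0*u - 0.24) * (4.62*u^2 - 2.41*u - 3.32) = 13.86*u^3 - 8.3388*u^2 - 9.3816*u + 0.7968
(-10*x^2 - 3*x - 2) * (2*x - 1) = -20*x^3 + 4*x^2 - x + 2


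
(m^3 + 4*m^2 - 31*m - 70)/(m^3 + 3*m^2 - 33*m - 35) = (m + 2)/(m + 1)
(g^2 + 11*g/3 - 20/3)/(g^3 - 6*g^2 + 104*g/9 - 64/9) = 3*(g + 5)/(3*g^2 - 14*g + 16)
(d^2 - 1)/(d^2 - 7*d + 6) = (d + 1)/(d - 6)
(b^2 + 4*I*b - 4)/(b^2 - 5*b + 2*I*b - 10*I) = (b + 2*I)/(b - 5)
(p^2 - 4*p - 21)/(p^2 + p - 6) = (p - 7)/(p - 2)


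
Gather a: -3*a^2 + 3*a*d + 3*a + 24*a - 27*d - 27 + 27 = -3*a^2 + a*(3*d + 27) - 27*d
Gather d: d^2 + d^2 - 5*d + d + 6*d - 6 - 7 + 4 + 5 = 2*d^2 + 2*d - 4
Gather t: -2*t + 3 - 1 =2 - 2*t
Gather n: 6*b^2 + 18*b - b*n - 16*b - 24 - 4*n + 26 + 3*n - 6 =6*b^2 + 2*b + n*(-b - 1) - 4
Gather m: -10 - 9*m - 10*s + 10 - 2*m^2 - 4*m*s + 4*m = -2*m^2 + m*(-4*s - 5) - 10*s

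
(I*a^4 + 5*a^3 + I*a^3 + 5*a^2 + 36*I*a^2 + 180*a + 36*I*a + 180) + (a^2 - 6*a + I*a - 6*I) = I*a^4 + 5*a^3 + I*a^3 + 6*a^2 + 36*I*a^2 + 174*a + 37*I*a + 180 - 6*I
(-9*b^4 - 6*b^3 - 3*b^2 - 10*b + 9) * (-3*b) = 27*b^5 + 18*b^4 + 9*b^3 + 30*b^2 - 27*b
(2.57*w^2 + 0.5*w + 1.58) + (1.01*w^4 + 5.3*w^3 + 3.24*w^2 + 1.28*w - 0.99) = 1.01*w^4 + 5.3*w^3 + 5.81*w^2 + 1.78*w + 0.59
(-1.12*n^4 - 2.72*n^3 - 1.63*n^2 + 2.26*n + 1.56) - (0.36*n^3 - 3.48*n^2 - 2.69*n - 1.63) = -1.12*n^4 - 3.08*n^3 + 1.85*n^2 + 4.95*n + 3.19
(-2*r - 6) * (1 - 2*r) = 4*r^2 + 10*r - 6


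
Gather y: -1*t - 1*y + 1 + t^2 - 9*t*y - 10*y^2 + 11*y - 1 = t^2 - t - 10*y^2 + y*(10 - 9*t)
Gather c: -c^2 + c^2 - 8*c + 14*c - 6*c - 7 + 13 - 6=0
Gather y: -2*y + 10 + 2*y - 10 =0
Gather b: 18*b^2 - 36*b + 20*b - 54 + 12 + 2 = 18*b^2 - 16*b - 40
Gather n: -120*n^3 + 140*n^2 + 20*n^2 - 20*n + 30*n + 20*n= -120*n^3 + 160*n^2 + 30*n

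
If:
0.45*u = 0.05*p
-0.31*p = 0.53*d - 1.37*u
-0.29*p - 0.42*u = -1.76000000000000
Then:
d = -1.56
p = 5.23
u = 0.58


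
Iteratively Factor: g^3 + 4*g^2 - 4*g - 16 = (g + 2)*(g^2 + 2*g - 8) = (g - 2)*(g + 2)*(g + 4)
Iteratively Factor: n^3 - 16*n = (n - 4)*(n^2 + 4*n) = n*(n - 4)*(n + 4)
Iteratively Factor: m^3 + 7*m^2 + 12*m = (m + 3)*(m^2 + 4*m) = m*(m + 3)*(m + 4)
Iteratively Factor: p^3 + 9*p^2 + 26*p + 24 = (p + 3)*(p^2 + 6*p + 8) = (p + 3)*(p + 4)*(p + 2)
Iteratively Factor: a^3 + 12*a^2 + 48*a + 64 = (a + 4)*(a^2 + 8*a + 16) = (a + 4)^2*(a + 4)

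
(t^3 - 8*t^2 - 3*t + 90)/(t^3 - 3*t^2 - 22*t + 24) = (t^2 - 2*t - 15)/(t^2 + 3*t - 4)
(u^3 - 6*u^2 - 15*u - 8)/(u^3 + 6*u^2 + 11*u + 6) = (u^2 - 7*u - 8)/(u^2 + 5*u + 6)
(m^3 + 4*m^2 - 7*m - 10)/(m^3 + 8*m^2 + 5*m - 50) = (m + 1)/(m + 5)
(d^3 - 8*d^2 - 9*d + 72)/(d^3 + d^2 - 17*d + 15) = (d^2 - 5*d - 24)/(d^2 + 4*d - 5)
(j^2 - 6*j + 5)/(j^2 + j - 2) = (j - 5)/(j + 2)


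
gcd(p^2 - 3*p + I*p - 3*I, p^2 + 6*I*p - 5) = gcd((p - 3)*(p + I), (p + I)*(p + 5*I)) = p + I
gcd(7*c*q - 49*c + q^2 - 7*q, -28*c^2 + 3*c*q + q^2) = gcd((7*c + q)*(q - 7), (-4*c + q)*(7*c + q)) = 7*c + q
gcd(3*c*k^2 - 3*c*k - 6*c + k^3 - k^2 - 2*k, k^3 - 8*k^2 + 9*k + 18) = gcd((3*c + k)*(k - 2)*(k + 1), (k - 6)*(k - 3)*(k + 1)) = k + 1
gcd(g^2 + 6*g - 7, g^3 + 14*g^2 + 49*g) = g + 7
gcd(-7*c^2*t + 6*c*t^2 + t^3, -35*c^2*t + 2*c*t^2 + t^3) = 7*c*t + t^2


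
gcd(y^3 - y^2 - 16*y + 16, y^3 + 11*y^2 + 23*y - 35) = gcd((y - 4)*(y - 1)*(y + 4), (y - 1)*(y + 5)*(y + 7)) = y - 1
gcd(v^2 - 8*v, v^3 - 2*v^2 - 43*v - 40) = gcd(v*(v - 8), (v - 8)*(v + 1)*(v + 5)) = v - 8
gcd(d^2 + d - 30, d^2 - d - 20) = d - 5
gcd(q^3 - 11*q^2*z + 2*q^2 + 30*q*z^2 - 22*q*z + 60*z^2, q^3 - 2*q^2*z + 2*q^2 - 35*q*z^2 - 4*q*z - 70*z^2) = q + 2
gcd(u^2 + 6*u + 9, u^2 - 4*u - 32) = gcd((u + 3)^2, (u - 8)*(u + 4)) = 1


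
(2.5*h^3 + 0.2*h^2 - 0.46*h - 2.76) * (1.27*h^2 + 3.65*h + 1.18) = 3.175*h^5 + 9.379*h^4 + 3.0958*h^3 - 4.9482*h^2 - 10.6168*h - 3.2568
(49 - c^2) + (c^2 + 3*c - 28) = 3*c + 21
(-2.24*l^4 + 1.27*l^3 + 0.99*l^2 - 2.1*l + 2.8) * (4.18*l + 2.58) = -9.3632*l^5 - 0.470600000000001*l^4 + 7.4148*l^3 - 6.2238*l^2 + 6.286*l + 7.224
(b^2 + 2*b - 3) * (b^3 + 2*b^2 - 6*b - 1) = b^5 + 4*b^4 - 5*b^3 - 19*b^2 + 16*b + 3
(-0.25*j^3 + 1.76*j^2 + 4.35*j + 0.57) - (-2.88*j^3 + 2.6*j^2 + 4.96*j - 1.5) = 2.63*j^3 - 0.84*j^2 - 0.61*j + 2.07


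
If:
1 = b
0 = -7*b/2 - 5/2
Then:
No Solution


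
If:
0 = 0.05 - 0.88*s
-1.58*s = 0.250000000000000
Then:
No Solution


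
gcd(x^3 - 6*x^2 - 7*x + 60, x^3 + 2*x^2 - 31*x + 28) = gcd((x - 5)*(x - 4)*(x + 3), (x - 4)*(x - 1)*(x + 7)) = x - 4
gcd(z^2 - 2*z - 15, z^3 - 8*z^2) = 1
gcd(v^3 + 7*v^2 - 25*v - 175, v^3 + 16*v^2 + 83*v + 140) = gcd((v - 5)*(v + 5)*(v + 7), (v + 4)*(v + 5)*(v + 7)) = v^2 + 12*v + 35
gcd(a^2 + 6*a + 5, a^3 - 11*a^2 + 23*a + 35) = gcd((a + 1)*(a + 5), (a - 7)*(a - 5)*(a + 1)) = a + 1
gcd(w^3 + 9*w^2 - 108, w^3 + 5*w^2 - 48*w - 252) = w^2 + 12*w + 36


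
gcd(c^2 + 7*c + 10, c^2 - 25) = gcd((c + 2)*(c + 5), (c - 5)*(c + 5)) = c + 5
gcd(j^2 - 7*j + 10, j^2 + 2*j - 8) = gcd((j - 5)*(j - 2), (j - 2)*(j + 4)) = j - 2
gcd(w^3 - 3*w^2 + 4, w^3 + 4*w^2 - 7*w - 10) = w^2 - w - 2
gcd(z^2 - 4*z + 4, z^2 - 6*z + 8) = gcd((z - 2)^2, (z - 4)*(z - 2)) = z - 2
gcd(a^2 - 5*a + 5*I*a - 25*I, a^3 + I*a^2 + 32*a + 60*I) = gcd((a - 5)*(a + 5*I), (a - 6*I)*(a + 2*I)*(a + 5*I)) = a + 5*I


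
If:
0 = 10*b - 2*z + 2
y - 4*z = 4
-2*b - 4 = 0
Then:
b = -2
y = -32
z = -9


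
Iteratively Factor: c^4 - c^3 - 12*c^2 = (c + 3)*(c^3 - 4*c^2) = c*(c + 3)*(c^2 - 4*c) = c^2*(c + 3)*(c - 4)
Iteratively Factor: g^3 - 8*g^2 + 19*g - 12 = (g - 4)*(g^2 - 4*g + 3) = (g - 4)*(g - 3)*(g - 1)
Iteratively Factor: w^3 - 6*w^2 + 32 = (w - 4)*(w^2 - 2*w - 8) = (w - 4)*(w + 2)*(w - 4)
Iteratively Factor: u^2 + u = (u)*(u + 1)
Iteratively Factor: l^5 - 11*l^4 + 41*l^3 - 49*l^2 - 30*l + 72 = (l - 3)*(l^4 - 8*l^3 + 17*l^2 + 2*l - 24) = (l - 3)*(l - 2)*(l^3 - 6*l^2 + 5*l + 12) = (l - 3)^2*(l - 2)*(l^2 - 3*l - 4) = (l - 4)*(l - 3)^2*(l - 2)*(l + 1)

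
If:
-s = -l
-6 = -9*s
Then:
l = 2/3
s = 2/3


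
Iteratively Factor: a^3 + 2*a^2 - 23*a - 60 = (a + 4)*(a^2 - 2*a - 15) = (a - 5)*(a + 4)*(a + 3)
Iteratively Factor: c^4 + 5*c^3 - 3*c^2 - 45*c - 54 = (c + 2)*(c^3 + 3*c^2 - 9*c - 27) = (c + 2)*(c + 3)*(c^2 - 9) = (c + 2)*(c + 3)^2*(c - 3)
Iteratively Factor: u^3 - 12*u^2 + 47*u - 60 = (u - 3)*(u^2 - 9*u + 20) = (u - 4)*(u - 3)*(u - 5)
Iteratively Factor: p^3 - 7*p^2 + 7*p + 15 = (p - 5)*(p^2 - 2*p - 3) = (p - 5)*(p + 1)*(p - 3)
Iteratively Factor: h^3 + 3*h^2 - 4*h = (h + 4)*(h^2 - h) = (h - 1)*(h + 4)*(h)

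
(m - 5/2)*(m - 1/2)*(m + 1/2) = m^3 - 5*m^2/2 - m/4 + 5/8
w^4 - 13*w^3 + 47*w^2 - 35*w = w*(w - 7)*(w - 5)*(w - 1)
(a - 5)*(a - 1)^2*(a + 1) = a^4 - 6*a^3 + 4*a^2 + 6*a - 5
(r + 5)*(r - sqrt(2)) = r^2 - sqrt(2)*r + 5*r - 5*sqrt(2)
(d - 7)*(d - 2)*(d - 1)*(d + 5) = d^4 - 5*d^3 - 27*d^2 + 101*d - 70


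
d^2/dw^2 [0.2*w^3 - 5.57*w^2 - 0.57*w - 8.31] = 1.2*w - 11.14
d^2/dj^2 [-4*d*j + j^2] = 2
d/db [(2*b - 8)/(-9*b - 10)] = -92/(9*b + 10)^2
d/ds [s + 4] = 1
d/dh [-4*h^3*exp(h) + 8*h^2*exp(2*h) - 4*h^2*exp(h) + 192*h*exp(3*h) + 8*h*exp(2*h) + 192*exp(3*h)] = 4*(-h^3 + 4*h^2*exp(h) - 4*h^2 + 144*h*exp(2*h) + 8*h*exp(h) - 2*h + 192*exp(2*h) + 2*exp(h))*exp(h)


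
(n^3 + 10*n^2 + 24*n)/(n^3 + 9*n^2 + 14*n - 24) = n/(n - 1)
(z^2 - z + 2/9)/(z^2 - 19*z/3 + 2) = (z - 2/3)/(z - 6)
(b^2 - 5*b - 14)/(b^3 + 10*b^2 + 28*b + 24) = (b - 7)/(b^2 + 8*b + 12)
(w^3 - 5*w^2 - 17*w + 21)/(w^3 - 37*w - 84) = (w - 1)/(w + 4)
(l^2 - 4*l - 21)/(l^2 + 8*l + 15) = (l - 7)/(l + 5)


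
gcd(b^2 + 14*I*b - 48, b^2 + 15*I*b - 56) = b + 8*I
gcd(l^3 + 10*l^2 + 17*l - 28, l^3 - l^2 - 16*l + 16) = l^2 + 3*l - 4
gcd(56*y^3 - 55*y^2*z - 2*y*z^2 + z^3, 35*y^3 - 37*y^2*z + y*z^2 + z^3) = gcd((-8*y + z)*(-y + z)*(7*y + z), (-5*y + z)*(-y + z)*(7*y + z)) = 7*y^2 - 6*y*z - z^2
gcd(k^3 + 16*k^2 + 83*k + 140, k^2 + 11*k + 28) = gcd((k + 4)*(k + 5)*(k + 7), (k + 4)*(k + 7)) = k^2 + 11*k + 28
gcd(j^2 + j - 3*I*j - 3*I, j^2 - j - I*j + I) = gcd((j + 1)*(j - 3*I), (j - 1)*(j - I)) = 1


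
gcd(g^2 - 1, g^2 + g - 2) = g - 1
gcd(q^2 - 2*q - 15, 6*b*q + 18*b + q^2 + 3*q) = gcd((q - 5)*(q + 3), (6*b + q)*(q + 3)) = q + 3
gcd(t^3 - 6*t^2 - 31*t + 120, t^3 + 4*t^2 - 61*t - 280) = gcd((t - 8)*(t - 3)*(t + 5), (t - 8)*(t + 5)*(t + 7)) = t^2 - 3*t - 40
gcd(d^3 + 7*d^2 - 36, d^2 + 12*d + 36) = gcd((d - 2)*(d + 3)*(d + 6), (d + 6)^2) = d + 6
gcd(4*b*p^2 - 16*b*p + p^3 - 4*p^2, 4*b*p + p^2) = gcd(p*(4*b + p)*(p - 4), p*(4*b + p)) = 4*b*p + p^2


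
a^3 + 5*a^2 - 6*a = a*(a - 1)*(a + 6)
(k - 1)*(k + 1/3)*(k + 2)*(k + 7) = k^4 + 25*k^3/3 + 23*k^2/3 - 37*k/3 - 14/3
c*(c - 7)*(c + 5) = c^3 - 2*c^2 - 35*c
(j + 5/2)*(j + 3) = j^2 + 11*j/2 + 15/2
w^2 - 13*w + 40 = (w - 8)*(w - 5)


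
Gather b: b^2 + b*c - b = b^2 + b*(c - 1)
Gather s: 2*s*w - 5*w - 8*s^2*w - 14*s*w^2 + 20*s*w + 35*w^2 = -8*s^2*w + s*(-14*w^2 + 22*w) + 35*w^2 - 5*w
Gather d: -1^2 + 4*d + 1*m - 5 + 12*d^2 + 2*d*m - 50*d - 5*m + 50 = 12*d^2 + d*(2*m - 46) - 4*m + 44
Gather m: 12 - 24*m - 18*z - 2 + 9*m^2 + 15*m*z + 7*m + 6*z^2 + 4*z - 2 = 9*m^2 + m*(15*z - 17) + 6*z^2 - 14*z + 8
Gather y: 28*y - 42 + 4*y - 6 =32*y - 48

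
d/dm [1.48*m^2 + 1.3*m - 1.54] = 2.96*m + 1.3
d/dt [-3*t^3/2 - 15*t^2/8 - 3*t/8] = -9*t^2/2 - 15*t/4 - 3/8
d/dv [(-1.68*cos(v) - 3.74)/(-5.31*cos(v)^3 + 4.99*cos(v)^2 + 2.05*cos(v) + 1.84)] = (17.8416*cos(v)^3 + 51.195*cos(v)^2 - 37.3252*cos(v) - 4.5758)*sin(v)/(28.1961*cos(v)^6 - 52.9938*cos(v)^5 + 3.1291*cos(v)^4 + 0.918199999999999*cos(v)^3 + 22.5657*cos(v)^2 + 7.544*cos(v) + 3.3856)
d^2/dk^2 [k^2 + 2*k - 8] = 2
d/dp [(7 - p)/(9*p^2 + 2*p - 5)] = 9*(p^2 - 14*p - 1)/(81*p^4 + 36*p^3 - 86*p^2 - 20*p + 25)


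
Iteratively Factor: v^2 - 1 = (v - 1)*(v + 1)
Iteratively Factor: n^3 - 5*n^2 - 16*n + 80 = (n - 4)*(n^2 - n - 20) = (n - 4)*(n + 4)*(n - 5)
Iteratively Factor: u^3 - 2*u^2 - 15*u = (u)*(u^2 - 2*u - 15) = u*(u - 5)*(u + 3)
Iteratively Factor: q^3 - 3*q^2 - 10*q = (q - 5)*(q^2 + 2*q) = (q - 5)*(q + 2)*(q)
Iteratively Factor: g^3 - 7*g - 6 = (g + 2)*(g^2 - 2*g - 3) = (g - 3)*(g + 2)*(g + 1)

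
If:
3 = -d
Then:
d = -3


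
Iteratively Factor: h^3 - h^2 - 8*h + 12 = (h + 3)*(h^2 - 4*h + 4) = (h - 2)*(h + 3)*(h - 2)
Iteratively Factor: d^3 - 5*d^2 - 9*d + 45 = (d - 5)*(d^2 - 9) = (d - 5)*(d - 3)*(d + 3)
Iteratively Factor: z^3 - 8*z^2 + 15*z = (z)*(z^2 - 8*z + 15) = z*(z - 3)*(z - 5)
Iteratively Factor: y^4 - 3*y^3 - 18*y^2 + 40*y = (y - 2)*(y^3 - y^2 - 20*y) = y*(y - 2)*(y^2 - y - 20) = y*(y - 5)*(y - 2)*(y + 4)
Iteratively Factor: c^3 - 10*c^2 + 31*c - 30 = (c - 3)*(c^2 - 7*c + 10) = (c - 3)*(c - 2)*(c - 5)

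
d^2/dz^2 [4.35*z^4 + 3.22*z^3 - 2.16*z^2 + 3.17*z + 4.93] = 52.2*z^2 + 19.32*z - 4.32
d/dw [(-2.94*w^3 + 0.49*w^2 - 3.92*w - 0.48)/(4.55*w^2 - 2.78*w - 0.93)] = (-13.377*w^4 + 16.3464*w^3 + 24.6764*w^2 + 3.4566*w + 2.3112)/(20.7025*w^4 - 25.298*w^3 - 0.734600000000002*w^2 + 5.1708*w + 0.8649)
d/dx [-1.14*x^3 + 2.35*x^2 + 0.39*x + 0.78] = -3.42*x^2 + 4.7*x + 0.39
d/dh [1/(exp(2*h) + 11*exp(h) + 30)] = (-2*exp(h) - 11)*exp(h)/(exp(2*h) + 11*exp(h) + 30)^2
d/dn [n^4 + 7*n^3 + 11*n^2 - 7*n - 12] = 4*n^3 + 21*n^2 + 22*n - 7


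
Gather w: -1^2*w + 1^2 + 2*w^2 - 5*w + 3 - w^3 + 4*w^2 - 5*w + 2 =-w^3 + 6*w^2 - 11*w + 6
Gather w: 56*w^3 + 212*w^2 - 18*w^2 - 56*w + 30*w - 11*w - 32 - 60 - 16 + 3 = 56*w^3 + 194*w^2 - 37*w - 105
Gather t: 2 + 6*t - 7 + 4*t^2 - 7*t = 4*t^2 - t - 5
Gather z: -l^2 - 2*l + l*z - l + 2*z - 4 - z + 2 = -l^2 - 3*l + z*(l + 1) - 2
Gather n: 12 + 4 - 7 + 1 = 10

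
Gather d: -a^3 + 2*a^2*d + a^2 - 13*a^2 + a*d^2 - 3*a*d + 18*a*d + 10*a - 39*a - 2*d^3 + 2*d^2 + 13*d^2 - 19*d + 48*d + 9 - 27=-a^3 - 12*a^2 - 29*a - 2*d^3 + d^2*(a + 15) + d*(2*a^2 + 15*a + 29) - 18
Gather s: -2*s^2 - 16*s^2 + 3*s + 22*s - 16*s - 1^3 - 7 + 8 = -18*s^2 + 9*s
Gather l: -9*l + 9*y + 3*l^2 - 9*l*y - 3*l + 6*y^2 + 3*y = 3*l^2 + l*(-9*y - 12) + 6*y^2 + 12*y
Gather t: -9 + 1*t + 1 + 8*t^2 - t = 8*t^2 - 8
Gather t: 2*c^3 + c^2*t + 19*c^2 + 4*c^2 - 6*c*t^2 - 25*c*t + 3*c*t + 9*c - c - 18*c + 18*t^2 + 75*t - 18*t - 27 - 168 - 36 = 2*c^3 + 23*c^2 - 10*c + t^2*(18 - 6*c) + t*(c^2 - 22*c + 57) - 231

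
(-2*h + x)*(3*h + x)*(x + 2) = -6*h^2*x - 12*h^2 + h*x^2 + 2*h*x + x^3 + 2*x^2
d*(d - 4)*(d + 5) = d^3 + d^2 - 20*d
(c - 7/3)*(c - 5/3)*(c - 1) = c^3 - 5*c^2 + 71*c/9 - 35/9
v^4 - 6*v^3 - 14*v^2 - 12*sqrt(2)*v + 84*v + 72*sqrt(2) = (v - 6)*(v - 3*sqrt(2))*(v + sqrt(2))*(v + 2*sqrt(2))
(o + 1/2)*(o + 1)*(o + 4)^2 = o^4 + 19*o^3/2 + 57*o^2/2 + 28*o + 8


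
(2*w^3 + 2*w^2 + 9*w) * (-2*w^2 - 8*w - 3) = -4*w^5 - 20*w^4 - 40*w^3 - 78*w^2 - 27*w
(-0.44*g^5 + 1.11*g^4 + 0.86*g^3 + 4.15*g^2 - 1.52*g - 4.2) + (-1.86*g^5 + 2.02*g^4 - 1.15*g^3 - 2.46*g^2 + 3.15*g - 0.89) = -2.3*g^5 + 3.13*g^4 - 0.29*g^3 + 1.69*g^2 + 1.63*g - 5.09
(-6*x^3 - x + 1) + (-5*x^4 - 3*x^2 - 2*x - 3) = -5*x^4 - 6*x^3 - 3*x^2 - 3*x - 2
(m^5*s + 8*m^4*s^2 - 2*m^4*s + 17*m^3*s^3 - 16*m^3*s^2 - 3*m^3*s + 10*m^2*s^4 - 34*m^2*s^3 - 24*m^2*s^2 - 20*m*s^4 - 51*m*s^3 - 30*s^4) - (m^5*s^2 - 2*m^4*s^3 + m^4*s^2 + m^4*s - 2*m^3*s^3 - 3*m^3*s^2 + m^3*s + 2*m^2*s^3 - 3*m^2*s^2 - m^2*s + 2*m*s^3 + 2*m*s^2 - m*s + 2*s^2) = -m^5*s^2 + m^5*s + 2*m^4*s^3 + 7*m^4*s^2 - 3*m^4*s + 19*m^3*s^3 - 13*m^3*s^2 - 4*m^3*s + 10*m^2*s^4 - 36*m^2*s^3 - 21*m^2*s^2 + m^2*s - 20*m*s^4 - 53*m*s^3 - 2*m*s^2 + m*s - 30*s^4 - 2*s^2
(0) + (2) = 2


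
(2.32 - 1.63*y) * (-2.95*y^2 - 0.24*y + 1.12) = 4.8085*y^3 - 6.4528*y^2 - 2.3824*y + 2.5984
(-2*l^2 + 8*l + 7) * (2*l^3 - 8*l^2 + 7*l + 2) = -4*l^5 + 32*l^4 - 64*l^3 - 4*l^2 + 65*l + 14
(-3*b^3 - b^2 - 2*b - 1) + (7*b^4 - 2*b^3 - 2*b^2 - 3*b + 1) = 7*b^4 - 5*b^3 - 3*b^2 - 5*b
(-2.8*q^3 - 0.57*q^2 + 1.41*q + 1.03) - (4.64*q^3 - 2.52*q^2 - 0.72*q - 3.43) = -7.44*q^3 + 1.95*q^2 + 2.13*q + 4.46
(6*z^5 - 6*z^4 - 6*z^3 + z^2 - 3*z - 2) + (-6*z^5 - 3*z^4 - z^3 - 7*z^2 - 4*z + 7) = -9*z^4 - 7*z^3 - 6*z^2 - 7*z + 5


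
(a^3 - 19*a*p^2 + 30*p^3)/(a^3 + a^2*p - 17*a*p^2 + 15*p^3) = (-a + 2*p)/(-a + p)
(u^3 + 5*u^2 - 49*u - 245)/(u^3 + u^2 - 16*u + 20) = (u^2 - 49)/(u^2 - 4*u + 4)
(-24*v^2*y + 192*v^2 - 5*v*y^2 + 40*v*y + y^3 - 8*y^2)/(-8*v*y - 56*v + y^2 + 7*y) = (3*v*y - 24*v + y^2 - 8*y)/(y + 7)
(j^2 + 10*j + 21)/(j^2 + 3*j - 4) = (j^2 + 10*j + 21)/(j^2 + 3*j - 4)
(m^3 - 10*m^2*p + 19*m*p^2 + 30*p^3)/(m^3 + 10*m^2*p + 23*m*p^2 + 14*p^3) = (m^2 - 11*m*p + 30*p^2)/(m^2 + 9*m*p + 14*p^2)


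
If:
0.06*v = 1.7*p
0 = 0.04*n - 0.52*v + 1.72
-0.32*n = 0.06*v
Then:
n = -0.61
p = 0.12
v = 3.26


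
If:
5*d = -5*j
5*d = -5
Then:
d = -1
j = 1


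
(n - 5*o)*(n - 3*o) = n^2 - 8*n*o + 15*o^2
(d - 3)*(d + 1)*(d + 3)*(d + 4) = d^4 + 5*d^3 - 5*d^2 - 45*d - 36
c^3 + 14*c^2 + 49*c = c*(c + 7)^2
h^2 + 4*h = h*(h + 4)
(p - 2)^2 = p^2 - 4*p + 4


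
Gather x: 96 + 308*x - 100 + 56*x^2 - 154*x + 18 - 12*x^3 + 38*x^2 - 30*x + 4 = -12*x^3 + 94*x^2 + 124*x + 18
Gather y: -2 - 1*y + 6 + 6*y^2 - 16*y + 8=6*y^2 - 17*y + 12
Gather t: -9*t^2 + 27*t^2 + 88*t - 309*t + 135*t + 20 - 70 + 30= 18*t^2 - 86*t - 20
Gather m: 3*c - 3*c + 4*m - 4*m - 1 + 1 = 0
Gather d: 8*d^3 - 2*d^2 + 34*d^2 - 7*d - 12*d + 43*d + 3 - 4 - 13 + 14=8*d^3 + 32*d^2 + 24*d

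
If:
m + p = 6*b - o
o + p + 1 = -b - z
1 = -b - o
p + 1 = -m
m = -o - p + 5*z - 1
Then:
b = -2/7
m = -8/7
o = -5/7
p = 1/7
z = -1/7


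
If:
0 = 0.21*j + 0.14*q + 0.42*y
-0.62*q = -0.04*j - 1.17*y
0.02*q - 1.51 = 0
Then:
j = -139.92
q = 75.50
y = 44.79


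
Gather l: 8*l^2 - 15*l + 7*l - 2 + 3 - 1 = 8*l^2 - 8*l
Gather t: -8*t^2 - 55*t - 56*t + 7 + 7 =-8*t^2 - 111*t + 14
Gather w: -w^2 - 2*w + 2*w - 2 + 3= 1 - w^2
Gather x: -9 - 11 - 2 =-22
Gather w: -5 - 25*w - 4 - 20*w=-45*w - 9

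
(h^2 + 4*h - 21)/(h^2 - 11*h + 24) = (h + 7)/(h - 8)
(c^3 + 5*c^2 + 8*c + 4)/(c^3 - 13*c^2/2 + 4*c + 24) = 2*(c^3 + 5*c^2 + 8*c + 4)/(2*c^3 - 13*c^2 + 8*c + 48)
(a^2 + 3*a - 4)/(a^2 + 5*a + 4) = (a - 1)/(a + 1)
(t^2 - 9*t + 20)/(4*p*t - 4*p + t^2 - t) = (t^2 - 9*t + 20)/(4*p*t - 4*p + t^2 - t)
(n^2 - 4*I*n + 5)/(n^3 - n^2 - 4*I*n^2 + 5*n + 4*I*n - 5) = 1/(n - 1)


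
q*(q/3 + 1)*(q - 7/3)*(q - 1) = q^4/3 - q^3/9 - 23*q^2/9 + 7*q/3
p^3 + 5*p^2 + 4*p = p*(p + 1)*(p + 4)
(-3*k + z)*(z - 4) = -3*k*z + 12*k + z^2 - 4*z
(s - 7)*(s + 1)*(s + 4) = s^3 - 2*s^2 - 31*s - 28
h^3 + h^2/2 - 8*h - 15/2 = (h - 3)*(h + 1)*(h + 5/2)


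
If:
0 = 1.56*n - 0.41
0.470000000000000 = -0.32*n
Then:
No Solution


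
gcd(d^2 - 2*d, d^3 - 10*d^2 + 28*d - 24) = d - 2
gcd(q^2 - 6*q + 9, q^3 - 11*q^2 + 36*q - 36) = q - 3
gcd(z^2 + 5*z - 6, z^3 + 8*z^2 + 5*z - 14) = z - 1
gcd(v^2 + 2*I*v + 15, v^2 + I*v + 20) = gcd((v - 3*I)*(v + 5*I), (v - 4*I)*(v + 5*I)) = v + 5*I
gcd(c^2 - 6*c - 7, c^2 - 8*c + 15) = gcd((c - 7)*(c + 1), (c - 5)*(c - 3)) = 1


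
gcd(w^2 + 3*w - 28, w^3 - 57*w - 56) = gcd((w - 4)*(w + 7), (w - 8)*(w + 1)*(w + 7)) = w + 7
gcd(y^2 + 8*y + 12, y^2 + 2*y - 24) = y + 6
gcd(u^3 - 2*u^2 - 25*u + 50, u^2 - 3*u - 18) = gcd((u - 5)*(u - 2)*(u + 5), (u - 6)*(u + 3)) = 1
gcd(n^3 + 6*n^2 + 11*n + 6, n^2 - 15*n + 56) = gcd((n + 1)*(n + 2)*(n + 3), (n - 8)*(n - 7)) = 1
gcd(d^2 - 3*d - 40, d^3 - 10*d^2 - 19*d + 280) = d^2 - 3*d - 40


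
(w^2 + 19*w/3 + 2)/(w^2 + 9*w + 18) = (w + 1/3)/(w + 3)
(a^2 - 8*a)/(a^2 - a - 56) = a/(a + 7)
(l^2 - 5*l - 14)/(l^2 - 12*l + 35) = (l + 2)/(l - 5)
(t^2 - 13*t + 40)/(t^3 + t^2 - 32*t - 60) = (t^2 - 13*t + 40)/(t^3 + t^2 - 32*t - 60)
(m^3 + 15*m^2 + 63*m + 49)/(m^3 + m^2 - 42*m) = (m^2 + 8*m + 7)/(m*(m - 6))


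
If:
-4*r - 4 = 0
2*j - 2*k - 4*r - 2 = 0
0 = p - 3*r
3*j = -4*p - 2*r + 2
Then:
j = 16/3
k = 19/3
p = -3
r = -1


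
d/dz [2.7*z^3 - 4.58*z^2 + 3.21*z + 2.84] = 8.1*z^2 - 9.16*z + 3.21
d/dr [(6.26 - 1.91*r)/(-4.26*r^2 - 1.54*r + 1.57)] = (-8.1366*r^2 + 53.3352*r + 6.6417)/(18.1476*r^4 + 13.1208*r^3 - 11.0048*r^2 - 4.8356*r + 2.4649)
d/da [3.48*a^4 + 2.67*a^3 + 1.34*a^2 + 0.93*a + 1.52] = 13.92*a^3 + 8.01*a^2 + 2.68*a + 0.93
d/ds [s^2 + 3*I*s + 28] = 2*s + 3*I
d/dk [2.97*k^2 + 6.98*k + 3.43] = 5.94*k + 6.98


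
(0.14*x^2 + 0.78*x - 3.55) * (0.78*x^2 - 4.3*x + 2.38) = 0.1092*x^4 + 0.00640000000000007*x^3 - 5.7898*x^2 + 17.1214*x - 8.449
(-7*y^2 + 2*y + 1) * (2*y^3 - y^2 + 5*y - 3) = -14*y^5 + 11*y^4 - 35*y^3 + 30*y^2 - y - 3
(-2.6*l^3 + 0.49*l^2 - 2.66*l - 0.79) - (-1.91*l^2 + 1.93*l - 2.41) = -2.6*l^3 + 2.4*l^2 - 4.59*l + 1.62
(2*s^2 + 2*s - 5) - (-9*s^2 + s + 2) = 11*s^2 + s - 7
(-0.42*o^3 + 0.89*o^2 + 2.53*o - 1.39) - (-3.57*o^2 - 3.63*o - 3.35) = -0.42*o^3 + 4.46*o^2 + 6.16*o + 1.96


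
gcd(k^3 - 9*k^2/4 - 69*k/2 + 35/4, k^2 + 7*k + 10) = k + 5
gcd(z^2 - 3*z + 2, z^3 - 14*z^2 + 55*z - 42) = z - 1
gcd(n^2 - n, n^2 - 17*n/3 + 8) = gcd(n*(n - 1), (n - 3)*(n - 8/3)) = 1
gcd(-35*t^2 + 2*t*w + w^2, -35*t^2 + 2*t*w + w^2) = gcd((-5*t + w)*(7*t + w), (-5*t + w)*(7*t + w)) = 35*t^2 - 2*t*w - w^2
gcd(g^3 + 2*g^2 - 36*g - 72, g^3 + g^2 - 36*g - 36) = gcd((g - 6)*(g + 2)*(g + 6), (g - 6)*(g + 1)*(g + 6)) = g^2 - 36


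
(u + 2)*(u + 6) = u^2 + 8*u + 12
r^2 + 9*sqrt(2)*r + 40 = (r + 4*sqrt(2))*(r + 5*sqrt(2))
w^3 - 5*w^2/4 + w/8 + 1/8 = (w - 1)*(w - 1/2)*(w + 1/4)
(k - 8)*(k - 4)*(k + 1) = k^3 - 11*k^2 + 20*k + 32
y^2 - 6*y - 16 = (y - 8)*(y + 2)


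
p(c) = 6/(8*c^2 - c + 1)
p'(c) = 6*(1 - 16*c)/(8*c^2 - c + 1)^2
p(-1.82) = 0.20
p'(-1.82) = 0.21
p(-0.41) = 2.18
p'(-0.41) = 5.98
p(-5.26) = 0.03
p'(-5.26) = 0.01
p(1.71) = 0.26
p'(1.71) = -0.31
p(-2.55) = 0.11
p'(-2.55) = 0.08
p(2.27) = 0.15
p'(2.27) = -0.13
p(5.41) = 0.03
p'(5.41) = -0.01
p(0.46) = 2.69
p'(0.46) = -7.65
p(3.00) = 0.09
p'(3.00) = -0.06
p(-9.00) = 0.01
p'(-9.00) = 0.00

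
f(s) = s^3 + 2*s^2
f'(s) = 3*s^2 + 4*s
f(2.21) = 20.56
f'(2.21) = 23.49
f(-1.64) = 0.97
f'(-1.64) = 1.51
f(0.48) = 0.57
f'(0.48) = 2.61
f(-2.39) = -2.23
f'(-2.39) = 7.58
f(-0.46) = 0.33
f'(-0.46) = -1.21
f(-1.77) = 0.72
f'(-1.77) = 2.32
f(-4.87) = -68.07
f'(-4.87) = 51.67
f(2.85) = 39.39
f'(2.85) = 35.77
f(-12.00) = -1440.00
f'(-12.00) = 384.00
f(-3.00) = -9.00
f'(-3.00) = 15.00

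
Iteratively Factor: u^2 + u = (u + 1)*(u)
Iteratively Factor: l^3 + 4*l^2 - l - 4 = (l - 1)*(l^2 + 5*l + 4) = (l - 1)*(l + 4)*(l + 1)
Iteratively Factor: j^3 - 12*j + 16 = (j - 2)*(j^2 + 2*j - 8) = (j - 2)^2*(j + 4)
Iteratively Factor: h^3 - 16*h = (h + 4)*(h^2 - 4*h) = h*(h + 4)*(h - 4)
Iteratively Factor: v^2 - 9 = (v - 3)*(v + 3)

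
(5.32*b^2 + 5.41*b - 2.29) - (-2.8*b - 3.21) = 5.32*b^2 + 8.21*b + 0.92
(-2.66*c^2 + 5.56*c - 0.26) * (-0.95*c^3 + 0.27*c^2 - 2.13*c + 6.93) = 2.527*c^5 - 6.0002*c^4 + 7.414*c^3 - 30.3468*c^2 + 39.0846*c - 1.8018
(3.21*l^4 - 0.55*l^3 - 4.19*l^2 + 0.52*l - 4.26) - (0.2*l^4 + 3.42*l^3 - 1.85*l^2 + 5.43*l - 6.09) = 3.01*l^4 - 3.97*l^3 - 2.34*l^2 - 4.91*l + 1.83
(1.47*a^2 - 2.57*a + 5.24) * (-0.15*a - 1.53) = -0.2205*a^3 - 1.8636*a^2 + 3.1461*a - 8.0172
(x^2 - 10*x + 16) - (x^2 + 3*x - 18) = 34 - 13*x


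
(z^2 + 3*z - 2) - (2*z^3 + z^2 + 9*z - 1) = -2*z^3 - 6*z - 1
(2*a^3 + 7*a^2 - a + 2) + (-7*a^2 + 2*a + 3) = 2*a^3 + a + 5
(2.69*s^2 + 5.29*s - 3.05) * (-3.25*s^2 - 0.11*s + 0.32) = -8.7425*s^4 - 17.4884*s^3 + 10.1914*s^2 + 2.0283*s - 0.976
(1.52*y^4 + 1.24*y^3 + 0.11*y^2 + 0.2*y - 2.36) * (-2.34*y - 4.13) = -3.5568*y^5 - 9.1792*y^4 - 5.3786*y^3 - 0.9223*y^2 + 4.6964*y + 9.7468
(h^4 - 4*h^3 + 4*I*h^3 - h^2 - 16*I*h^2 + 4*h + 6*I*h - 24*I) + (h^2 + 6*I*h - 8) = h^4 - 4*h^3 + 4*I*h^3 - 16*I*h^2 + 4*h + 12*I*h - 8 - 24*I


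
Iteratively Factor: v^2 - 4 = (v + 2)*(v - 2)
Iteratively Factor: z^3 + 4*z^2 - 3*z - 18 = (z + 3)*(z^2 + z - 6) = (z - 2)*(z + 3)*(z + 3)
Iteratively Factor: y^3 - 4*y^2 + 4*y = (y - 2)*(y^2 - 2*y) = y*(y - 2)*(y - 2)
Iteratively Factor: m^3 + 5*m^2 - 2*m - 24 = (m + 3)*(m^2 + 2*m - 8) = (m - 2)*(m + 3)*(m + 4)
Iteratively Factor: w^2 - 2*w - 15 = (w - 5)*(w + 3)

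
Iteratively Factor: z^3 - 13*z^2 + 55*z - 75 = (z - 3)*(z^2 - 10*z + 25) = (z - 5)*(z - 3)*(z - 5)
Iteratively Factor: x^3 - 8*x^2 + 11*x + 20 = (x - 5)*(x^2 - 3*x - 4) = (x - 5)*(x + 1)*(x - 4)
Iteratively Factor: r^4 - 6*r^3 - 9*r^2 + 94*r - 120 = (r - 3)*(r^3 - 3*r^2 - 18*r + 40) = (r - 5)*(r - 3)*(r^2 + 2*r - 8) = (r - 5)*(r - 3)*(r - 2)*(r + 4)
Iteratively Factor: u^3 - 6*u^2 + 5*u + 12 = (u - 3)*(u^2 - 3*u - 4) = (u - 3)*(u + 1)*(u - 4)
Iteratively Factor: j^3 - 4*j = (j + 2)*(j^2 - 2*j) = j*(j + 2)*(j - 2)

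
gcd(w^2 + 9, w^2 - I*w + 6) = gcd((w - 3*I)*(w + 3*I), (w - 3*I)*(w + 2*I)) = w - 3*I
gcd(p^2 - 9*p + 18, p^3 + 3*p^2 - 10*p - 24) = p - 3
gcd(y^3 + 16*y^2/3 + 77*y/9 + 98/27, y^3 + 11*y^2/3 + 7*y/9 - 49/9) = y^2 + 14*y/3 + 49/9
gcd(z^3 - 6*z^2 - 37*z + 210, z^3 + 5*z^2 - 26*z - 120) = z^2 + z - 30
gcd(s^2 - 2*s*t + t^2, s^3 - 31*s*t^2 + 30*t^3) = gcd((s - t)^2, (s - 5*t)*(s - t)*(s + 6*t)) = s - t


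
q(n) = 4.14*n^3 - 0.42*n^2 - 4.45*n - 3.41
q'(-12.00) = 1794.11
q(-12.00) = -7164.41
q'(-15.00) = 2802.65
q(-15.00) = -14003.66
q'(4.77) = 274.13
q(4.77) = 415.13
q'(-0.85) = 5.24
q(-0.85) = -2.47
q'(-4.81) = 286.94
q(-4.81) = -452.44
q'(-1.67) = 31.59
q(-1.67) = -16.43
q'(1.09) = 9.39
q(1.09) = -3.40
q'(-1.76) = 35.50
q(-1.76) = -19.45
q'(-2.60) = 81.69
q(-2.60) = -67.44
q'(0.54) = -1.28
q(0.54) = -5.28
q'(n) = 12.42*n^2 - 0.84*n - 4.45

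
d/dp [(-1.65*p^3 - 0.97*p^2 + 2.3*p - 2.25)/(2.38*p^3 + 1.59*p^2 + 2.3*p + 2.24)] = (1.77635683940025e-15*p^5 - 0.3149*p^4 - 18.538*p^3 - 0.911000000000001*p^2 + 2.8094*p + 10.327)/(5.6644*p^6 + 7.5684*p^5 + 13.4761*p^4 + 17.9764*p^3 + 12.4132*p^2 + 10.304*p + 5.0176)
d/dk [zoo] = 0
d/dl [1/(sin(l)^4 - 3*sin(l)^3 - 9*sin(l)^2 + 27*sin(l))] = (-4*cos(l) - 3/tan(l) + 9*cos(l)/sin(l)^2)/((sin(l) - 3)^3*(sin(l) + 3)^2)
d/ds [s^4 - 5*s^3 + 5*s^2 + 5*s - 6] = 4*s^3 - 15*s^2 + 10*s + 5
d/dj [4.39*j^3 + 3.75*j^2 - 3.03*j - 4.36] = 13.17*j^2 + 7.5*j - 3.03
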